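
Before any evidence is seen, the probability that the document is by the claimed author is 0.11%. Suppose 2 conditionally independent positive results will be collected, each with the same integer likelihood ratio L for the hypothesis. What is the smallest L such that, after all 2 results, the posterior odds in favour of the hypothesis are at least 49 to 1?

211

Prior odds = 0.0011/0.9989 = 11/9989.
Target odds = 49.
Need L² ≥ 49 ÷ (11/9989) = 489461/11.
210² = 44100 < 489461/11 ≤ 44521 = 211², so L = 211.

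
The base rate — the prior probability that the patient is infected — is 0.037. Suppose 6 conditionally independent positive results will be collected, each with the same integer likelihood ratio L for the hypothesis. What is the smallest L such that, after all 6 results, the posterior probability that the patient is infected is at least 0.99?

Prior odds = 0.037/0.963 = 37/963.
Target odds = 0.99/0.01 = 99.
Need L⁶ ≥ 99 ÷ (37/963) = 95337/37.
3⁶ = 729 < 95337/37 ≤ 4096 = 4⁶, so L = 4.

4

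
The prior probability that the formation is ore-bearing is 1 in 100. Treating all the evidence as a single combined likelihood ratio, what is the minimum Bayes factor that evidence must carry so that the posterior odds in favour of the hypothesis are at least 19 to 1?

Prior odds = 0.01/0.99 = 1/99.
Target odds = 19.
Required Bayes factor = 19 ÷ (1/99) = 1881.

1881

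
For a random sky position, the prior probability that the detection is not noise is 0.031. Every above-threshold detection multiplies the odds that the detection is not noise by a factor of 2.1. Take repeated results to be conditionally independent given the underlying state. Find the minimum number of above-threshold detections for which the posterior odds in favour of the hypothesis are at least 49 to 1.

10

Prior odds: 0.031 ÷ 0.969 = 31/969.
Likelihood ratio per above-threshold detection = 2.1.
Target odds = 49.
Need (31/969) × 2.1ⁿ ≥ 49, i.e. 2.1ⁿ ≥ 47481/31.
2.1⁹ ≈794.28 falls short of 47481/31 but 2.1¹⁰ ≈1667.99 reaches it, so n = 10.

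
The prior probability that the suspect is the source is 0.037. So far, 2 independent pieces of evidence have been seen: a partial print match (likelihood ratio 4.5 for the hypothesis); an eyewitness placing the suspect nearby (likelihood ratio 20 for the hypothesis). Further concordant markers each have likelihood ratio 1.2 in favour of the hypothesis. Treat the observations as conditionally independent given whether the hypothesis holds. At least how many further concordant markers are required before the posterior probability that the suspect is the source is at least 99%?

19

Prior odds = 0.037/0.963 = 37/963.
Combined Bayes factor of the evidence already in hand = 4.5 × 20 = 90.
Odds after that evidence = (37/963) × 90 = 370/107.
Target odds = 0.99/0.01 = 99.
Need 1.2ⁿ ≥ 99 ÷ (370/107) = 10593/370.
1.2¹⁸ ≈26.6233 falls short of 10593/370 but 1.2¹⁹ ≈31.948 reaches it, so n = 19.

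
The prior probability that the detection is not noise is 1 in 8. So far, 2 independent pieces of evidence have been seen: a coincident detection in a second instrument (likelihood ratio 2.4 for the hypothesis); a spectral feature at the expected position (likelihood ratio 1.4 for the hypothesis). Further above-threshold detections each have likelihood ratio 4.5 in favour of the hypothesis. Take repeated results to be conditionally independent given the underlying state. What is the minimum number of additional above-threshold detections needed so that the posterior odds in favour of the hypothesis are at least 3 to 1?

2

Prior odds = 0.125/0.875 = 1/7.
Combined Bayes factor of the evidence already in hand = 2.4 × 1.4 = 3.36.
Odds after that evidence = (1/7) × 3.36 = 0.48.
Target odds = 3.
Need 4.5ⁿ ≥ 3 ÷ 0.48 = 6.25.
4.5¹ = 4.5 falls short of 6.25 but 4.5² = 20.25 reaches it, so n = 2.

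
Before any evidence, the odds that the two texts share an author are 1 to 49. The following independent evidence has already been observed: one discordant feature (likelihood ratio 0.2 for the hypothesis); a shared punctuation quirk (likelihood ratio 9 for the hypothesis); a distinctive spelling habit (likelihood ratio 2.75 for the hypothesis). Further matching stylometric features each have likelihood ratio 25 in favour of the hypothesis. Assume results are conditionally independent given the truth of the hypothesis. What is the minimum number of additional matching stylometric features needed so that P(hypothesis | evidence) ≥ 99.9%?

Prior odds = 1/49.
Combined Bayes factor of the evidence already in hand = 0.2 × 9 × 2.75 = 4.95.
Odds after that evidence = (1/49) × 4.95 = 99/980.
Target odds = 0.999/0.001 = 999.
Need 25ⁿ ≥ 999 ÷ (99/980) = 108780/11.
25² = 625 falls short of 108780/11 but 25³ = 15625 reaches it, so n = 3.

3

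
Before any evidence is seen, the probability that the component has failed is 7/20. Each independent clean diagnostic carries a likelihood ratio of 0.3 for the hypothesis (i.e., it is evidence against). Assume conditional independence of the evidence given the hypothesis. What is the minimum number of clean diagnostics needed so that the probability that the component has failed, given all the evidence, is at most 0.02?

Prior odds = 0.35/0.65 = 7/13.
Likelihood ratio per clean diagnostic = 0.3.
Target posterior odds = 0.02/0.98 = 1/49.
Need (7/13) × 0.3ⁿ ≤ 1/49, i.e. 0.3ⁿ ≤ 13/343.
0.3² = 0.09 is still above 13/343 but 0.3³ = 0.027 is at or below it, so n = 3.

3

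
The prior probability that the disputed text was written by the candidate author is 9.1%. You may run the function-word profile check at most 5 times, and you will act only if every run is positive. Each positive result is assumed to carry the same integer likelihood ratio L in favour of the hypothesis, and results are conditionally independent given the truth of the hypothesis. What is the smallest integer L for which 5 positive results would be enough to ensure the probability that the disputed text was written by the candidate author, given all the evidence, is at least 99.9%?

Prior odds = 0.091/0.909 = 91/909.
Target odds = 0.999/0.001 = 999.
Need L⁵ ≥ 999 ÷ (91/909) = 908091/91.
6⁵ = 7776 < 908091/91 ≤ 16807 = 7⁵, so L = 7.

7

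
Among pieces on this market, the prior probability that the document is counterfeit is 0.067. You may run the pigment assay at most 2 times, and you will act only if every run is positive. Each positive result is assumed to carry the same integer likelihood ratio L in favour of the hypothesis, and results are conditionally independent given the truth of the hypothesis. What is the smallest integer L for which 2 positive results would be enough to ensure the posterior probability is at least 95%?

Prior odds = 0.067/0.933 = 67/933.
Target odds = 0.95/0.05 = 19.
Need L² ≥ 19 ÷ (67/933) = 17727/67.
16² = 256 < 17727/67 ≤ 289 = 17², so L = 17.

17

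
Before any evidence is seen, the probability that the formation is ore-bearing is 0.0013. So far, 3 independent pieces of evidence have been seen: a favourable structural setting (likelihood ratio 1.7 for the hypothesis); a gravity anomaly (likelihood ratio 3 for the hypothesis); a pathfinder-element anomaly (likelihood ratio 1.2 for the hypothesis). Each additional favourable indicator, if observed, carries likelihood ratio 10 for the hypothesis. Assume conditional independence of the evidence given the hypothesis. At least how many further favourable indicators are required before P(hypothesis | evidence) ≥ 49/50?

Prior odds = 0.0013/0.9987 = 13/9987.
Combined Bayes factor of the evidence already in hand = 1.7 × 3 × 1.2 = 6.12.
Odds after that evidence = (13/9987) × 6.12 = 663/83225.
Target odds = 0.98/0.02 = 49.
Need 10ⁿ ≥ 49 ÷ (663/83225) = 4078025/663.
10³ = 1000 falls short of 4078025/663 but 10⁴ = 10000 reaches it, so n = 4.

4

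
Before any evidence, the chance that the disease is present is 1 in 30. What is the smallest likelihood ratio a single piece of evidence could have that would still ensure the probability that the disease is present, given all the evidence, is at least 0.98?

1421

Prior odds = (1/30)/(29/30) = 1/29.
Target odds = 0.98/0.02 = 49.
Required Bayes factor = 49 ÷ (1/29) = 1421.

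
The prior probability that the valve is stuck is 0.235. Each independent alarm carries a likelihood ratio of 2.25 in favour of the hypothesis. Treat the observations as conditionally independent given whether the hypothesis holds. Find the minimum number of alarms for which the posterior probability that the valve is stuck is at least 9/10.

Prior odds = 0.235/0.765 = 47/153.
Likelihood ratio per alarm = 2.25.
Target posterior odds = 0.9/0.1 = 9.
Require 2.25ⁿ ≥ 9 ÷ (47/153) = 1377/47.
2.25⁴ = 25.62890625 falls short of 1377/47 but 2.25⁵ = 59049/1024 reaches it, so n = 5.

5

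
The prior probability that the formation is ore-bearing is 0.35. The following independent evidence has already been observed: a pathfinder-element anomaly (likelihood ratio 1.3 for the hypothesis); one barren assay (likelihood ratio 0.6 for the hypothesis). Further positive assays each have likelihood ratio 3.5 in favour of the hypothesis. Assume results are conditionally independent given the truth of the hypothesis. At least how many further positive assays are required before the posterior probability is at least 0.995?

Prior odds = 0.35/0.65 = 7/13.
Combined Bayes factor of the evidence already in hand = 1.3 × 0.6 = 0.78.
Odds after that evidence = (7/13) × 0.78 = 0.42.
Target odds = 0.995/0.005 = 199.
Need 3.5ⁿ ≥ 199 ÷ 0.42 = 9950/21.
3.5⁴ = 150.0625 falls short of 9950/21 but 3.5⁵ = 525.21875 reaches it, so n = 5.

5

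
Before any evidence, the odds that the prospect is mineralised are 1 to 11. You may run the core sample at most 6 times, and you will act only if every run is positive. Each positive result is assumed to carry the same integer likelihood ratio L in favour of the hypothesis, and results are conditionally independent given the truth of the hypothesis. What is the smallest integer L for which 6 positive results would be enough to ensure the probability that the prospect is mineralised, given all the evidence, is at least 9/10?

3

Prior odds = 1/11.
Target odds = 0.9/0.1 = 9.
Need L⁶ ≥ 9 ÷ (1/11) = 99.
2⁶ = 64 < 99 ≤ 729 = 3⁶, so L = 3.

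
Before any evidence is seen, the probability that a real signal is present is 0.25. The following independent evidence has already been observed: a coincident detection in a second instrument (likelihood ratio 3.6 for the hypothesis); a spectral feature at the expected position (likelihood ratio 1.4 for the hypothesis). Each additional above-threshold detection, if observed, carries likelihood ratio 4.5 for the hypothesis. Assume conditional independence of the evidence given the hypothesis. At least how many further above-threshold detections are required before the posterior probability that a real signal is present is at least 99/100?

3

Prior odds = 0.25/0.75 = 1/3.
Combined Bayes factor of the evidence already in hand = 3.6 × 1.4 = 5.04.
Odds after that evidence = (1/3) × 5.04 = 1.68.
Target odds = 0.99/0.01 = 99.
Need 4.5ⁿ ≥ 99 ÷ 1.68 = 825/14.
4.5² = 20.25 falls short of 825/14 but 4.5³ = 91.125 reaches it, so n = 3.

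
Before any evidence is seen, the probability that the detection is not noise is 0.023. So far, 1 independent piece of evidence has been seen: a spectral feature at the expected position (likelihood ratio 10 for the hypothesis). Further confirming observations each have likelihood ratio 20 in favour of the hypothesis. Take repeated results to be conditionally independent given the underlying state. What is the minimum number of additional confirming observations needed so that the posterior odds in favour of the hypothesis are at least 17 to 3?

2

Prior odds = 0.023/0.977 = 23/977.
Bayes factor of the evidence already in hand = 10.
Odds after that evidence = (23/977) × 10 = 230/977.
Target odds = 17/3.
Need 20ⁿ ≥ 17/3 ÷ (230/977) = 16609/690.
20¹ = 20 falls short of 16609/690 but 20² = 400 reaches it, so n = 2.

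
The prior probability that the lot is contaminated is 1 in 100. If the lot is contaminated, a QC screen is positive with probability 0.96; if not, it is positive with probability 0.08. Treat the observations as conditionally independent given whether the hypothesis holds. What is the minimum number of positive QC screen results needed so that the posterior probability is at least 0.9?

Prior odds: 0.01 ÷ 0.99 = 1/99.
Likelihood ratio of a positive = 0.96/0.08 = 12.
Target odds: 0.9 ÷ 0.1 = 9.
Require 12ⁿ ≥ 9 ÷ (1/99) = 891.
12² = 144 falls short of 891 but 12³ = 1728 reaches it, so n = 3.

3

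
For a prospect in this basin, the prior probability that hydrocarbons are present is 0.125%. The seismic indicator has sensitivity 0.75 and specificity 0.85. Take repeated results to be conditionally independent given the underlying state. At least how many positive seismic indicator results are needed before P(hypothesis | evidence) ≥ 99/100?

8

Prior odds: 0.00125 ÷ 0.99875 = 1/799.
False-positive rate = 1 − 0.85 = 0.15; likelihood ratio of a positive = 0.75/0.15 = 5.
Target posterior odds = 0.99/0.01 = 99.
Require 5ⁿ ≥ 99 ÷ (1/799) = 79101.
5⁷ = 78125 falls short of 79101 but 5⁸ = 390625 reaches it, so n = 8.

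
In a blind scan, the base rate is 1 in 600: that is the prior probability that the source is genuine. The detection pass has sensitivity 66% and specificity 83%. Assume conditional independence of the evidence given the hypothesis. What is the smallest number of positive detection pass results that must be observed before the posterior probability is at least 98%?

8

Prior odds: (1/600) ÷ (599/600) = 1/599.
False-positive rate = 1 − 0.83 = 0.17; likelihood ratio of a positive = 0.66/0.17 = 66/17.
Target posterior odds = 0.98/0.02 = 49.
Need (1/599) × (66/17)ⁿ ≥ 49, i.e. (66/17)ⁿ ≥ 29351.
(66/17)⁷ ≈13294.3 falls short of 29351 but (66/17)⁸ ≈51613.1 reaches it, so n = 8.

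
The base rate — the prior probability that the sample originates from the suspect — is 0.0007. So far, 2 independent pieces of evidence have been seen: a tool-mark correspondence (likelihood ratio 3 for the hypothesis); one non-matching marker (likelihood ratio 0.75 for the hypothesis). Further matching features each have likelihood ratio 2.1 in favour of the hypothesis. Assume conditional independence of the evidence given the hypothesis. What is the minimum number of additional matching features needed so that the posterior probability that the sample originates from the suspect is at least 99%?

15

Prior odds = 0.0007/0.9993 = 7/9993.
Combined Bayes factor of the evidence already in hand = 3 × 0.75 = 2.25.
Odds after that evidence = (7/9993) × 2.25 = 21/13324.
Target odds = 0.99/0.01 = 99.
Need 2.1ⁿ ≥ 99 ÷ (21/13324) = 439692/7.
2.1¹⁴ ≈32439.2 falls short of 439692/7 but 2.1¹⁵ ≈68122.3 reaches it, so n = 15.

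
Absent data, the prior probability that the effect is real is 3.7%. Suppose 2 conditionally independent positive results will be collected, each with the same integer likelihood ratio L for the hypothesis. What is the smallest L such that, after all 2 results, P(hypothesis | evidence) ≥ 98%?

36

Prior odds = 0.037/0.963 = 37/963.
Target odds = 0.98/0.02 = 49.
Need L² ≥ 49 ÷ (37/963) = 47187/37.
35² = 1225 < 47187/37 ≤ 1296 = 36², so L = 36.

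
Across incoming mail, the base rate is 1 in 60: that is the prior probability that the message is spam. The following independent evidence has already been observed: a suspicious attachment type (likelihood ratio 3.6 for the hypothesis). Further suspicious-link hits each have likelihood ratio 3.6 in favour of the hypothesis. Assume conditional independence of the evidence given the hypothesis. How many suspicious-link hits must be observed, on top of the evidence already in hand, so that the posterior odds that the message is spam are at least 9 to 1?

Prior odds = (1/60)/(59/60) = 1/59.
Bayes factor of the evidence already in hand = 3.6.
Odds after that evidence = (1/59) × 3.6 = 18/295.
Target odds = 9.
Need 3.6ⁿ ≥ 9 ÷ (18/295) = 147.5.
3.6³ = 46.656 falls short of 147.5 but 3.6⁴ = 167.9616 reaches it, so n = 4.

4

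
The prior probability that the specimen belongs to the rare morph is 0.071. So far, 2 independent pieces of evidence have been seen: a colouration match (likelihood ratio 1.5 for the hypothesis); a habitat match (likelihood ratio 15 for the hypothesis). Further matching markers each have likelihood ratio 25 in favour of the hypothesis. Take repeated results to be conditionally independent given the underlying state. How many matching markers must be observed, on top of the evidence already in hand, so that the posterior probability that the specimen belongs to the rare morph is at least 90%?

1

Prior odds = 0.071/0.929 = 71/929.
Combined Bayes factor of the evidence already in hand = 1.5 × 15 = 22.5.
Odds after that evidence = (71/929) × 22.5 = 3195/1858.
Target odds = 0.9/0.1 = 9.
Need 25ⁿ ≥ 9 ÷ (3195/1858) = 1858/355.
25¹ = 25, which meets the required 1858/355; so n = 1.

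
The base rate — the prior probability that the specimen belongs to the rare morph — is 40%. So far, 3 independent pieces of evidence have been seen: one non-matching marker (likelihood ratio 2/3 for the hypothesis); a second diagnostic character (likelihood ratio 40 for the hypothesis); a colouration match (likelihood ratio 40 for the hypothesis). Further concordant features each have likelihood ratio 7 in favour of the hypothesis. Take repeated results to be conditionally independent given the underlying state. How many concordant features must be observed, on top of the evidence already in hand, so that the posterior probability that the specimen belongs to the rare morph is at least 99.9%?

Prior odds = 0.4/0.6 = 2/3.
Combined Bayes factor of the evidence already in hand = (2/3) × 40 × 40 = 3200/3.
Odds after that evidence = (2/3) × 3200/3 = 6400/9.
Target odds = 0.999/0.001 = 999.
Need 7ⁿ ≥ 999 ÷ (6400/9) = 1.40484375.
7¹ = 7, which meets the required 1.40484375; so n = 1.

1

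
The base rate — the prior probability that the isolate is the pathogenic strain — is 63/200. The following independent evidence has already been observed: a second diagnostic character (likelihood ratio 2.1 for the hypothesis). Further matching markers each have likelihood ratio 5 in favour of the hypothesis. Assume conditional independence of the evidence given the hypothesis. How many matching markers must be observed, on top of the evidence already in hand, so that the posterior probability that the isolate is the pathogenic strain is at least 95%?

2

Prior odds = 0.315/0.685 = 63/137.
Bayes factor of the evidence already in hand = 2.1.
Odds after that evidence = (63/137) × 2.1 = 1323/1370.
Target odds = 0.95/0.05 = 19.
Need 5ⁿ ≥ 19 ÷ (1323/1370) = 26030/1323.
5¹ = 5 falls short of 26030/1323 but 5² = 25 reaches it, so n = 2.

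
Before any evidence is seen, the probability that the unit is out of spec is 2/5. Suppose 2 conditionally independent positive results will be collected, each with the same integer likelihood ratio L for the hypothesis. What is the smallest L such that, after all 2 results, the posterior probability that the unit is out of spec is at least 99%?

13

Prior odds = 0.4/0.6 = 2/3.
Target odds = 0.99/0.01 = 99.
Need L² ≥ 99 ÷ (2/3) = 148.5.
12² = 144 < 148.5 ≤ 169 = 13², so L = 13.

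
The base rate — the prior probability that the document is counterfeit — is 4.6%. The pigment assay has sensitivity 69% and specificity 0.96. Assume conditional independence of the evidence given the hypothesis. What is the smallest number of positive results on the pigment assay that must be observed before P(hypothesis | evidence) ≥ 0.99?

3

Prior odds = 0.046/0.954 = 23/477.
False-positive rate = 1 − 0.96 = 0.04; likelihood ratio of a positive = 0.69/0.04 = 17.25.
Target odds: 0.99 ÷ 0.01 = 99.
Need (23/477) × 17.25ⁿ ≥ 99, i.e. 17.25ⁿ ≥ 47223/23.
17.25² = 297.5625 falls short of 47223/23 but 17.25³ = 5132.953125 reaches it, so n = 3.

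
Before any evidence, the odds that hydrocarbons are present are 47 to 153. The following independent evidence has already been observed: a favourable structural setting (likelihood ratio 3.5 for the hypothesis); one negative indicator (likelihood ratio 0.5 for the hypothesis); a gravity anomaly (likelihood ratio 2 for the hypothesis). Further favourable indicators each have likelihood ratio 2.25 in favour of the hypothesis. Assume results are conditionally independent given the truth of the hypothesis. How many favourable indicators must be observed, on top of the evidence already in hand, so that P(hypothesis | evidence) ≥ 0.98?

5

Prior odds = 47/153.
Combined Bayes factor of the evidence already in hand = 3.5 × 0.5 × 2 = 3.5.
Odds after that evidence = (47/153) × 3.5 = 329/306.
Target odds = 0.98/0.02 = 49.
Need 2.25ⁿ ≥ 49 ÷ (329/306) = 2142/47.
2.25⁴ = 25.62890625 falls short of 2142/47 but 2.25⁵ = 59049/1024 reaches it, so n = 5.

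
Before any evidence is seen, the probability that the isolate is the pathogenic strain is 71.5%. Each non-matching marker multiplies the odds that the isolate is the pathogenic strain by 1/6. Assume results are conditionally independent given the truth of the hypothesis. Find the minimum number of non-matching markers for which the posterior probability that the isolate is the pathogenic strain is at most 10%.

Prior odds = 0.715/0.285 = 143/57.
Likelihood ratio per non-matching marker = 1/6.
Target posterior odds = 0.1/0.9 = 1/9.
Need (143/57) × (1/6)ⁿ ≤ 1/9, i.e. (1/6)ⁿ ≤ 19/429.
(1/6)¹ = 1/6 is still above 19/429 but (1/6)² = 1/36 is at or below it, so n = 2.

2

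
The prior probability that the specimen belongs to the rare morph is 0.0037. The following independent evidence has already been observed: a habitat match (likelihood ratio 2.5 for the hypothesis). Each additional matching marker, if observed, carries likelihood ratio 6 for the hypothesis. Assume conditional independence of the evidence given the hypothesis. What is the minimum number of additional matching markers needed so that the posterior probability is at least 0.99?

Prior odds = 0.0037/0.9963 = 37/9963.
Bayes factor of the evidence already in hand = 2.5.
Odds after that evidence = (37/9963) × 2.5 = 185/19926.
Target odds = 0.99/0.01 = 99.
Need 6ⁿ ≥ 99 ÷ (185/19926) = 1972674/185.
6⁵ = 7776 falls short of 1972674/185 but 6⁶ = 46656 reaches it, so n = 6.

6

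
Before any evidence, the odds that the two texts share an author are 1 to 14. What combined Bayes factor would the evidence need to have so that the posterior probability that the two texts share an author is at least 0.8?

56

Prior odds = 1/14.
Target odds = 0.8/0.2 = 4.
Required Bayes factor = 4 ÷ (1/14) = 56.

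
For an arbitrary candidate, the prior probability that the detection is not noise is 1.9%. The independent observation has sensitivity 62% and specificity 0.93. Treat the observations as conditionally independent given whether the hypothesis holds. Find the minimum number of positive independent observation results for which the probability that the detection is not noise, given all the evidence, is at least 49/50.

4

Prior odds = 0.019/0.981 = 19/981.
False-positive rate = 1 − 0.93 = 0.07; likelihood ratio of a positive = 0.62/0.07 = 62/7.
Target posterior odds = 0.98/0.02 = 49.
Require (62/7)ⁿ ≥ 49 ÷ (19/981) = 48069/19.
(62/7)³ = 238328/343 falls short of 48069/19 but (62/7)⁴ = 14776336/2401 reaches it, so n = 4.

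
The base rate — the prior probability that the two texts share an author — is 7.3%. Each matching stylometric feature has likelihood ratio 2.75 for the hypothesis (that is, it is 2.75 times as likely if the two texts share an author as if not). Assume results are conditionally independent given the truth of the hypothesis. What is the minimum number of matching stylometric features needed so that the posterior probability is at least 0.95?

6

Prior odds: 0.073 ÷ 0.927 = 73/927.
Likelihood ratio per matching stylometric feature = 2.75.
Target posterior odds = 0.95/0.05 = 19.
Need (73/927) × 2.75ⁿ ≥ 19, i.e. 2.75ⁿ ≥ 17613/73.
2.75⁵ = 161051/1024 falls short of 17613/73 but 2.75⁶ = 1771561/4096 reaches it, so n = 6.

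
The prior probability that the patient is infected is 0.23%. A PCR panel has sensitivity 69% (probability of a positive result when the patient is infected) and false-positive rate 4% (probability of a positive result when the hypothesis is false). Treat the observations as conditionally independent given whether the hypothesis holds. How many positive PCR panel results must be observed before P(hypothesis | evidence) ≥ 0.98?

4

Prior odds = 0.0023/0.9977 = 23/9977.
Likelihood ratio of a positive result = 0.69/0.04 = 17.25.
Target posterior odds = 0.98/0.02 = 49.
Need (23/9977) × 17.25ⁿ ≥ 49, i.e. 17.25ⁿ ≥ 488873/23.
17.25³ = 5132.953125 falls short of 488873/23 but 17.25⁴ = 22667121/256 reaches it, so n = 4.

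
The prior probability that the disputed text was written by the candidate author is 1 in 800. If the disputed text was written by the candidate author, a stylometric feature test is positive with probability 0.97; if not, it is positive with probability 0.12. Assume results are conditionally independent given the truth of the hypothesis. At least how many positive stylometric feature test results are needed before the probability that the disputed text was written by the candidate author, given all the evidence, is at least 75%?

Prior odds: 0.00125 ÷ 0.99875 = 1/799.
Likelihood ratio of a positive = 0.97/0.12 = 97/12.
Target posterior odds = 0.75/0.25 = 3.
Require (97/12)ⁿ ≥ 3 ÷ (1/799) = 2397.
(97/12)³ = 912673/1728 falls short of 2397 but (97/12)⁴ = 88529281/20736 reaches it, so n = 4.

4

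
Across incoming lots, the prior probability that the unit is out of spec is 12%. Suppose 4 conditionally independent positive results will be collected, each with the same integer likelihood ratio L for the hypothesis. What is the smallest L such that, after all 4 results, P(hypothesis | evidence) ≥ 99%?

6

Prior odds = 0.12/0.88 = 3/22.
Target odds = 0.99/0.01 = 99.
Need L⁴ ≥ 99 ÷ (3/22) = 726.
5⁴ = 625 < 726 ≤ 1296 = 6⁴, so L = 6.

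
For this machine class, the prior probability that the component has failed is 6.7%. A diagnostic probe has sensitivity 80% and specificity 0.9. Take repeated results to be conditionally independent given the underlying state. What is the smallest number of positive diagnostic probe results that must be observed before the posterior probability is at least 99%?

Prior odds: 0.067 ÷ 0.933 = 67/933.
False-positive rate = 1 − 0.9 = 0.1; likelihood ratio of a positive = 0.8/0.1 = 8.
Target odds: 0.99 ÷ 0.01 = 99.
Require 8ⁿ ≥ 99 ÷ (67/933) = 92367/67.
8³ = 512 falls short of 92367/67 but 8⁴ = 4096 reaches it, so n = 4.

4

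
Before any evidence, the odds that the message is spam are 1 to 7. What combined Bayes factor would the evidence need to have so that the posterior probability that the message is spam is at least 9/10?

63

Prior odds = 1/7.
Target odds = 0.9/0.1 = 9.
Required Bayes factor = 9 ÷ (1/7) = 63.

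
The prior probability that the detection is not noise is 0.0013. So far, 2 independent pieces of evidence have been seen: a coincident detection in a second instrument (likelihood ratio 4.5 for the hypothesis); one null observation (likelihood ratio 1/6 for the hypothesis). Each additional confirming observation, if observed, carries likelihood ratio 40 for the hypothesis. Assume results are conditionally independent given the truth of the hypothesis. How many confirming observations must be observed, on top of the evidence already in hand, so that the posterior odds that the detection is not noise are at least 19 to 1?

Prior odds = 0.0013/0.9987 = 13/9987.
Combined Bayes factor of the evidence already in hand = 4.5 × (1/6) = 0.75.
Odds after that evidence = (13/9987) × 0.75 = 13/13316.
Target odds = 19.
Need 40ⁿ ≥ 19 ÷ (13/13316) = 253004/13.
40² = 1600 falls short of 253004/13 but 40³ = 64000 reaches it, so n = 3.

3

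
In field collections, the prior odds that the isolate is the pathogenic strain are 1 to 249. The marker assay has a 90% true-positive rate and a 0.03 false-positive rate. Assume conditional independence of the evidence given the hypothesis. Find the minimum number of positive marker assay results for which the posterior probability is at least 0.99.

3

Prior odds = 1/249.
Likelihood ratio of a positive result = 0.9/0.03 = 30.
Target odds: 0.99 ÷ 0.01 = 99.
Require 30ⁿ ≥ 99 ÷ (1/249) = 24651.
30² = 900 falls short of 24651 but 30³ = 27000 reaches it, so n = 3.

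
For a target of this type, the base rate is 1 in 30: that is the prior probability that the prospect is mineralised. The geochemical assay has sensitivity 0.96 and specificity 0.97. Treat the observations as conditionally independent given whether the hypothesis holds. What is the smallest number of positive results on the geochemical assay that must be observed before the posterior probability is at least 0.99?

Prior odds = (1/30)/(29/30) = 1/29.
False-positive rate = 1 − 0.97 = 0.03; likelihood ratio of a positive = 0.96/0.03 = 32.
Target odds: 0.99 ÷ 0.01 = 99.
Need (1/29) × 32ⁿ ≥ 99, i.e. 32ⁿ ≥ 2871.
32² = 1024 falls short of 2871 but 32³ = 32768 reaches it, so n = 3.

3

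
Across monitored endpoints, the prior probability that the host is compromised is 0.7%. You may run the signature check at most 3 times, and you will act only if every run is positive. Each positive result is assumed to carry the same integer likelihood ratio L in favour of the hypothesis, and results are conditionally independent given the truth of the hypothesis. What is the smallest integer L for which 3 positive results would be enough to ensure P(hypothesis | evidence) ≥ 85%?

Prior odds = 0.007/0.993 = 7/993.
Target odds = 0.85/0.15 = 17/3.
Need L³ ≥ 17/3 ÷ (7/993) = 5627/7.
9³ = 729 < 5627/7 ≤ 1000 = 10³, so L = 10.

10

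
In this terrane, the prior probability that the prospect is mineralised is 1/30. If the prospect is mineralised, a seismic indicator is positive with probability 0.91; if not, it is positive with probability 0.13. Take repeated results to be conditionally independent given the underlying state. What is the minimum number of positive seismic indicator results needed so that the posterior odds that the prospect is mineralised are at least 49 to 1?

Prior odds: (1/30) ÷ (29/30) = 1/29.
Likelihood ratio of a positive = 0.91/0.13 = 7.
Target odds = 49.
Require 7ⁿ ≥ 49 ÷ (1/29) = 1421.
7³ = 343 falls short of 1421 but 7⁴ = 2401 reaches it, so n = 4.

4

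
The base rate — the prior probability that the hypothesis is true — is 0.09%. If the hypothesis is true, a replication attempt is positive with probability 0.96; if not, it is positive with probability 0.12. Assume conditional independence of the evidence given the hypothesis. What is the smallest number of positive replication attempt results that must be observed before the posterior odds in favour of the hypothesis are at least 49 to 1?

Prior odds = 0.0009/0.9991 = 9/9991.
Likelihood ratio of a positive = 0.96/0.12 = 8.
Target odds = 49.
Require 8ⁿ ≥ 49 ÷ (9/9991) = 489559/9.
8⁵ = 32768 falls short of 489559/9 but 8⁶ = 262144 reaches it, so n = 6.

6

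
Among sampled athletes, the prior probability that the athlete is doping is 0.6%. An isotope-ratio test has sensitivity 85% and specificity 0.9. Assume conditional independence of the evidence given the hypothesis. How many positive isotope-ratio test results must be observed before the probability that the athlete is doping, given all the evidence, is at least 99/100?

Prior odds = 0.006/0.994 = 3/497.
False-positive rate = 1 − 0.9 = 0.1; likelihood ratio of a positive = 0.85/0.1 = 8.5.
Target odds: 0.99 ÷ 0.01 = 99.
Require 8.5ⁿ ≥ 99 ÷ (3/497) = 16401.
8.5⁴ = 5220.0625 falls short of 16401 but 8.5⁵ = 44370.53125 reaches it, so n = 5.

5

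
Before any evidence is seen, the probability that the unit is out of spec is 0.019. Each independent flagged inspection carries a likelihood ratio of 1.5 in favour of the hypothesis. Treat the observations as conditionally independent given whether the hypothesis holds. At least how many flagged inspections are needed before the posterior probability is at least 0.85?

Prior odds: 0.019 ÷ 0.981 = 19/981.
Likelihood ratio per flagged inspection = 1.5.
Target posterior odds = 0.85/0.15 = 17/3.
Need (19/981) × 1.5ⁿ ≥ 17/3, i.e. 1.5ⁿ ≥ 5559/19.
1.5¹⁴ = 4782969/16384 falls short of 5559/19 but 1.5¹⁵ = 14348907/32768 reaches it, so n = 15.

15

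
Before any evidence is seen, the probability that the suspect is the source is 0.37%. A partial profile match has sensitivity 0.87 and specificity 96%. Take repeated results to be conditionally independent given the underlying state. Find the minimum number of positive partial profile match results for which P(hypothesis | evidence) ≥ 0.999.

Prior odds = 0.0037/0.9963 = 37/9963.
False-positive rate = 1 − 0.96 = 0.04; likelihood ratio of a positive = 0.87/0.04 = 21.75.
Target odds: 0.999 ÷ 0.001 = 999.
Need (37/9963) × 21.75ⁿ ≥ 999, i.e. 21.75ⁿ ≥ 269001.
21.75⁴ = 57289761/256 falls short of 269001 but 21.75⁵ ≈4.86739e+06 reaches it, so n = 5.

5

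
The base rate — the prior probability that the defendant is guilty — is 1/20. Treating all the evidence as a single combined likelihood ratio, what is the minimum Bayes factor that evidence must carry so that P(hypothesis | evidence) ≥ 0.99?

1881

Prior odds = 0.05/0.95 = 1/19.
Target odds = 0.99/0.01 = 99.
Required Bayes factor = 99 ÷ (1/19) = 1881.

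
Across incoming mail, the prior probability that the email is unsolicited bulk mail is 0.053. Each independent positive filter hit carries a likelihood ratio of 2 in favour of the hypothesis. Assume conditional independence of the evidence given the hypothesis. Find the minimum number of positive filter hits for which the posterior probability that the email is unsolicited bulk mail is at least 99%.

11

Prior odds: 0.053 ÷ 0.947 = 53/947.
Likelihood ratio per positive filter hit = 2.
Target posterior odds = 0.99/0.01 = 99.
Need (53/947) × 2ⁿ ≥ 99, i.e. 2ⁿ ≥ 93753/53.
2¹⁰ = 1024 falls short of 93753/53 but 2¹¹ = 2048 reaches it, so n = 11.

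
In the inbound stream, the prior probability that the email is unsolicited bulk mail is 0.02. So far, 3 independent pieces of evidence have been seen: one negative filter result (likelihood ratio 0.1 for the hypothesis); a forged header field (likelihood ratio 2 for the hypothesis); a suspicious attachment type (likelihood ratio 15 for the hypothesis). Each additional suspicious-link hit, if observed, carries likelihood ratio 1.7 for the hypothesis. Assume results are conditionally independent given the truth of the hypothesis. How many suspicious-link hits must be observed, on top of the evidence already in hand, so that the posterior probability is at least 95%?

11

Prior odds = 0.02/0.98 = 1/49.
Combined Bayes factor of the evidence already in hand = 0.1 × 2 × 15 = 3.
Odds after that evidence = (1/49) × 3 = 3/49.
Target odds = 0.95/0.05 = 19.
Need 1.7ⁿ ≥ 19 ÷ (3/49) = 931/3.
1.7¹⁰ ≈201.599 falls short of 931/3 but 1.7¹¹ ≈342.719 reaches it, so n = 11.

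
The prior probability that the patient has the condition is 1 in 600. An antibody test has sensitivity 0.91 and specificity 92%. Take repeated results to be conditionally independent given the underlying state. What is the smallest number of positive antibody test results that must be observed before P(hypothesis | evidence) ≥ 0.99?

Prior odds = (1/600)/(599/600) = 1/599.
False-positive rate = 1 − 0.92 = 0.08; likelihood ratio of a positive = 0.91/0.08 = 11.375.
Target posterior odds = 0.99/0.01 = 99.
Need (1/599) × 11.375ⁿ ≥ 99, i.e. 11.375ⁿ ≥ 59301.
11.375⁴ = 68574961/4096 falls short of 59301 but 11.375⁵ ≈190439 reaches it, so n = 5.

5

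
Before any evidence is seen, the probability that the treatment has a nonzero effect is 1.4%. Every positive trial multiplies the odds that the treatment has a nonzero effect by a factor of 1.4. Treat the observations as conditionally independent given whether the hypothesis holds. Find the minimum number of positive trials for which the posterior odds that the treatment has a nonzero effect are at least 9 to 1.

20

Prior odds = 0.014/0.986 = 7/493.
Likelihood ratio per positive trial = 1.4.
Target odds = 9.
Need (7/493) × 1.4ⁿ ≥ 9, i.e. 1.4ⁿ ≥ 4437/7.
1.4¹⁹ ≈597.63 falls short of 4437/7 but 1.4²⁰ ≈836.683 reaches it, so n = 20.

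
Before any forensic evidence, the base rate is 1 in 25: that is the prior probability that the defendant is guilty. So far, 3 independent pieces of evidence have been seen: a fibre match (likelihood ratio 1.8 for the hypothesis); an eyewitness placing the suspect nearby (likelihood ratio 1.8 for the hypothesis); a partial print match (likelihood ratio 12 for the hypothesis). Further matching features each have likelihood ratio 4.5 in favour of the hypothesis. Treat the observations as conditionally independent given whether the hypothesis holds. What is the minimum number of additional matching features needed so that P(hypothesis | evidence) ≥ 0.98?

3

Prior odds = 0.04/0.96 = 1/24.
Combined Bayes factor of the evidence already in hand = 1.8 × 1.8 × 12 = 38.88.
Odds after that evidence = (1/24) × 38.88 = 1.62.
Target odds = 0.98/0.02 = 49.
Need 4.5ⁿ ≥ 49 ÷ 1.62 = 2450/81.
4.5² = 20.25 falls short of 2450/81 but 4.5³ = 91.125 reaches it, so n = 3.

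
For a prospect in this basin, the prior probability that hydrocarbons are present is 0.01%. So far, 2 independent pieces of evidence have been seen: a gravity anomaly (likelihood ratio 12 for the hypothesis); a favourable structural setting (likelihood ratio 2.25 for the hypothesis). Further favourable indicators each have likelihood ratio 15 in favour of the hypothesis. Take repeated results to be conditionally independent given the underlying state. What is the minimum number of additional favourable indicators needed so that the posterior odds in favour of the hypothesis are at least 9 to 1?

Prior odds = 0.0001/0.9999 = 1/9999.
Combined Bayes factor of the evidence already in hand = 12 × 2.25 = 27.
Odds after that evidence = (1/9999) × 27 = 3/1111.
Target odds = 9.
Need 15ⁿ ≥ 9 ÷ (3/1111) = 3333.
15² = 225 falls short of 3333 but 15³ = 3375 reaches it, so n = 3.

3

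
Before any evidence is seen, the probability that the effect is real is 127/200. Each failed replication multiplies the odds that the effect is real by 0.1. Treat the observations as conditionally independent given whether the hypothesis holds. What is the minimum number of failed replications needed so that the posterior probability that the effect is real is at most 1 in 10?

2

Prior odds = 0.635/0.365 = 127/73.
Likelihood ratio per failed replication = 0.1.
Target odds: 0.1 ÷ 0.9 = 1/9.
Need (127/73) × 0.1ⁿ ≤ 1/9, i.e. 0.1ⁿ ≤ 73/1143.
0.1¹ = 0.1 is still above 73/1143 but 0.1² = 0.01 is at or below it, so n = 2.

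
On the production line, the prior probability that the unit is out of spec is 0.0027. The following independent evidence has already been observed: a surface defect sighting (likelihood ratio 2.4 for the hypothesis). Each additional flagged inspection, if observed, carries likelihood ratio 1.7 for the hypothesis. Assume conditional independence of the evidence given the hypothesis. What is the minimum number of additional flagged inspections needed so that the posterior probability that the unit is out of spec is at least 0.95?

Prior odds = 0.0027/0.9973 = 27/9973.
Bayes factor of the evidence already in hand = 2.4.
Odds after that evidence = (27/9973) × 2.4 = 324/49865.
Target odds = 0.95/0.05 = 19.
Need 1.7ⁿ ≥ 19 ÷ (324/49865) = 947435/324.
1.7¹⁵ ≈2862.42 falls short of 947435/324 but 1.7¹⁶ ≈4866.12 reaches it, so n = 16.

16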